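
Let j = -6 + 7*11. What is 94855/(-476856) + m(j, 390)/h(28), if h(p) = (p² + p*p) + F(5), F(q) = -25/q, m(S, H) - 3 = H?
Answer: 13048681/248441976 ≈ 0.052522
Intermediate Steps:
j = 71 (j = -6 + 77 = 71)
m(S, H) = 3 + H
h(p) = -5 + 2*p² (h(p) = (p² + p*p) - 25/5 = (p² + p²) - 25*⅕ = 2*p² - 5 = -5 + 2*p²)
94855/(-476856) + m(j, 390)/h(28) = 94855/(-476856) + (3 + 390)/(-5 + 2*28²) = 94855*(-1/476856) + 393/(-5 + 2*784) = -94855/476856 + 393/(-5 + 1568) = -94855/476856 + 393/1563 = -94855/476856 + 393*(1/1563) = -94855/476856 + 131/521 = 13048681/248441976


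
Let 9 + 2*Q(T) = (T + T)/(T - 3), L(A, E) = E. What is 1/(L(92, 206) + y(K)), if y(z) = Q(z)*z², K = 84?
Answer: -3/72686 ≈ -4.1273e-5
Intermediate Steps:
Q(T) = -9/2 + T/(-3 + T) (Q(T) = -9/2 + ((T + T)/(T - 3))/2 = -9/2 + ((2*T)/(-3 + T))/2 = -9/2 + (2*T/(-3 + T))/2 = -9/2 + T/(-3 + T))
y(z) = z²*(27 - 7*z)/(2*(-3 + z)) (y(z) = ((27 - 7*z)/(2*(-3 + z)))*z² = z²*(27 - 7*z)/(2*(-3 + z)))
1/(L(92, 206) + y(K)) = 1/(206 + (½)*84²*(27 - 7*84)/(-3 + 84)) = 1/(206 + (½)*7056*(27 - 588)/81) = 1/(206 + (½)*7056*(1/81)*(-561)) = 1/(206 - 73304/3) = 1/(-72686/3) = -3/72686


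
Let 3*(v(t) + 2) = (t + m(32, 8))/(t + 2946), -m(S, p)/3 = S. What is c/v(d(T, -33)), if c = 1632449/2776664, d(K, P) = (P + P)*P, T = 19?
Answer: -2091167169/6632061964 ≈ -0.31531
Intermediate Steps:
d(K, P) = 2*P**2 (d(K, P) = (2*P)*P = 2*P**2)
m(S, p) = -3*S
v(t) = -2 + (-96 + t)/(3*(2946 + t)) (v(t) = -2 + ((t - 3*32)/(t + 2946))/3 = -2 + ((t - 96)/(2946 + t))/3 = -2 + ((-96 + t)/(2946 + t))/3 = -2 + (-96 + t)/(3*(2946 + t)))
c = 1632449/2776664 (c = 1632449*(1/2776664) = 1632449/2776664 ≈ 0.58792)
c/v(d(T, -33)) = 1632449/(2776664*(((-17772 - 10*(-33)**2)/(3*(2946 + 2*(-33)**2))))) = 1632449/(2776664*(((-17772 - 10*1089)/(3*(2946 + 2*1089))))) = 1632449/(2776664*(((-17772 - 5*2178)/(3*(2946 + 2178))))) = 1632449/(2776664*(((1/3)*(-17772 - 10890)/5124))) = 1632449/(2776664*(((1/3)*(1/5124)*(-28662)))) = 1632449/(2776664*(-4777/2562)) = (1632449/2776664)*(-2562/4777) = -2091167169/6632061964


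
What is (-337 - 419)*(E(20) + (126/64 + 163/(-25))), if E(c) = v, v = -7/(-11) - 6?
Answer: 16490439/2200 ≈ 7495.7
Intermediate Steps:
v = -59/11 (v = -7*(-1/11) - 6 = 7/11 - 6 = -59/11 ≈ -5.3636)
E(c) = -59/11
(-337 - 419)*(E(20) + (126/64 + 163/(-25))) = (-337 - 419)*(-59/11 + (126/64 + 163/(-25))) = -756*(-59/11 + (126*(1/64) + 163*(-1/25))) = -756*(-59/11 + (63/32 - 163/25)) = -756*(-59/11 - 3641/800) = -756*(-87251/8800) = 16490439/2200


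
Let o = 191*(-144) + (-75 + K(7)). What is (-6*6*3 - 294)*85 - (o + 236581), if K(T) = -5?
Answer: -243167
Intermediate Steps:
o = -27584 (o = 191*(-144) + (-75 - 5) = -27504 - 80 = -27584)
(-6*6*3 - 294)*85 - (o + 236581) = (-6*6*3 - 294)*85 - (-27584 + 236581) = (-36*3 - 294)*85 - 1*208997 = (-108 - 294)*85 - 208997 = -402*85 - 208997 = -34170 - 208997 = -243167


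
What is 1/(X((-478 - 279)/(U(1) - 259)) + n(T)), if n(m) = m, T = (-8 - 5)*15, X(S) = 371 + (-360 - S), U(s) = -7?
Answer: -266/49701 ≈ -0.0053520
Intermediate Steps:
X(S) = 11 - S
T = -195 (T = -13*15 = -195)
1/(X((-478 - 279)/(U(1) - 259)) + n(T)) = 1/((11 - (-478 - 279)/(-7 - 259)) - 195) = 1/((11 - (-757)/(-266)) - 195) = 1/((11 - (-757)*(-1)/266) - 195) = 1/((11 - 1*757/266) - 195) = 1/((11 - 757/266) - 195) = 1/(2169/266 - 195) = 1/(-49701/266) = -266/49701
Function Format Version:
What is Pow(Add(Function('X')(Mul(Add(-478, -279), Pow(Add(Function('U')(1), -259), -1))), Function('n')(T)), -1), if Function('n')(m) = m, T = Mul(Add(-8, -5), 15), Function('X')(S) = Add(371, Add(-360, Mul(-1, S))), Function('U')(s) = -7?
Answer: Rational(-266, 49701) ≈ -0.0053520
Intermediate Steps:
Function('X')(S) = Add(11, Mul(-1, S))
T = -195 (T = Mul(-13, 15) = -195)
Pow(Add(Function('X')(Mul(Add(-478, -279), Pow(Add(Function('U')(1), -259), -1))), Function('n')(T)), -1) = Pow(Add(Add(11, Mul(-1, Mul(Add(-478, -279), Pow(Add(-7, -259), -1)))), -195), -1) = Pow(Add(Add(11, Mul(-1, Mul(-757, Pow(-266, -1)))), -195), -1) = Pow(Add(Add(11, Mul(-1, Mul(-757, Rational(-1, 266)))), -195), -1) = Pow(Add(Add(11, Mul(-1, Rational(757, 266))), -195), -1) = Pow(Add(Add(11, Rational(-757, 266)), -195), -1) = Pow(Add(Rational(2169, 266), -195), -1) = Pow(Rational(-49701, 266), -1) = Rational(-266, 49701)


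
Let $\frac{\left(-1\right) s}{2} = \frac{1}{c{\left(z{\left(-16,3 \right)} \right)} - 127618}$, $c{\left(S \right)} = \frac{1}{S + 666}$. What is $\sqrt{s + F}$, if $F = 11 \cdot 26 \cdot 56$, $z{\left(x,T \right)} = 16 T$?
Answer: $\frac{2 \sqrt{33244082515344780611}}{91119251} \approx 126.55$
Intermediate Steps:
$c{\left(S \right)} = \frac{1}{666 + S}$
$F = 16016$ ($F = 286 \cdot 56 = 16016$)
$s = \frac{1428}{91119251}$ ($s = - \frac{2}{\frac{1}{666 + 16 \cdot 3} - 127618} = - \frac{2}{\frac{1}{666 + 48} - 127618} = - \frac{2}{\frac{1}{714} - 127618} = - \frac{2}{- \frac{91119251}{714}} = \left(-2\right) \left(- \frac{714}{91119251}\right) = \frac{1428}{91119251} \approx 1.5672 \cdot 10^{-5}$)
$\sqrt{s + F} = \sqrt{\frac{1428}{91119251} + 16016} = \sqrt{\frac{1459365925444}{91119251}} = \frac{2 \sqrt{33244082515344780611}}{91119251}$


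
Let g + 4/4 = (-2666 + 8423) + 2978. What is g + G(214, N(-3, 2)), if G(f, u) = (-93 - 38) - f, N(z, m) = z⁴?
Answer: 8389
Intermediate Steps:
G(f, u) = -131 - f
g = 8734 (g = -1 + ((-2666 + 8423) + 2978) = -1 + (5757 + 2978) = -1 + 8735 = 8734)
g + G(214, N(-3, 2)) = 8734 + (-131 - 1*214) = 8734 + (-131 - 214) = 8734 - 345 = 8389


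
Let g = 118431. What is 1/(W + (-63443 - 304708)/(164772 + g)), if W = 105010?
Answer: 94401/9912926293 ≈ 9.5230e-6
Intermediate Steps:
1/(W + (-63443 - 304708)/(164772 + g)) = 1/(105010 + (-63443 - 304708)/(164772 + 118431)) = 1/(105010 - 368151/283203) = 1/(105010 - 368151*1/283203) = 1/(105010 - 122717/94401) = 1/(9912926293/94401) = 94401/9912926293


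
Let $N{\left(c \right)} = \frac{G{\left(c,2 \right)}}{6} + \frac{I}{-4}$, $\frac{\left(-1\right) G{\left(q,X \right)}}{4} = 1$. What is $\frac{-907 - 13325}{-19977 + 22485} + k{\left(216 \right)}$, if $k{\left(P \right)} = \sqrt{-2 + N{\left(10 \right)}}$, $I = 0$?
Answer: $- \frac{1186}{209} + \frac{2 i \sqrt{6}}{3} \approx -5.6746 + 1.633 i$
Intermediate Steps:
$G{\left(q,X \right)} = -4$ ($G{\left(q,X \right)} = \left(-4\right) 1 = -4$)
$N{\left(c \right)} = - \frac{2}{3}$ ($N{\left(c \right)} = - \frac{4}{6} + \frac{0}{-4} = \left(-4\right) \frac{1}{6} + 0 \left(- \frac{1}{4}\right) = - \frac{2}{3} + 0 = - \frac{2}{3}$)
$k{\left(P \right)} = \frac{2 i \sqrt{6}}{3}$ ($k{\left(P \right)} = \sqrt{-2 - \frac{2}{3}} = \sqrt{- \frac{8}{3}} = \frac{2 i \sqrt{6}}{3}$)
$\frac{-907 - 13325}{-19977 + 22485} + k{\left(216 \right)} = \frac{-907 - 13325}{-19977 + 22485} + \frac{2 i \sqrt{6}}{3} = - \frac{14232}{2508} + \frac{2 i \sqrt{6}}{3} = \left(-14232\right) \frac{1}{2508} + \frac{2 i \sqrt{6}}{3} = - \frac{1186}{209} + \frac{2 i \sqrt{6}}{3}$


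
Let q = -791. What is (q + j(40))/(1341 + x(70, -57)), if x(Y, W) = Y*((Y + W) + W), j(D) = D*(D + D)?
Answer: -2409/1739 ≈ -1.3853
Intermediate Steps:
j(D) = 2*D**2 (j(D) = D*(2*D) = 2*D**2)
x(Y, W) = Y*(Y + 2*W) (x(Y, W) = Y*((W + Y) + W) = Y*(Y + 2*W))
(q + j(40))/(1341 + x(70, -57)) = (-791 + 2*40**2)/(1341 + 70*(70 + 2*(-57))) = (-791 + 2*1600)/(1341 + 70*(70 - 114)) = (-791 + 3200)/(1341 + 70*(-44)) = 2409/(1341 - 3080) = 2409/(-1739) = 2409*(-1/1739) = -2409/1739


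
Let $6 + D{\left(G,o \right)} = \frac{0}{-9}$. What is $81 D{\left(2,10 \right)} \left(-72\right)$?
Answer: $34992$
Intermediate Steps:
$D{\left(G,o \right)} = -6$ ($D{\left(G,o \right)} = -6 + \frac{0}{-9} = -6 + 0 \left(- \frac{1}{9}\right) = -6 + 0 = -6$)
$81 D{\left(2,10 \right)} \left(-72\right) = 81 \left(-6\right) \left(-72\right) = \left(-486\right) \left(-72\right) = 34992$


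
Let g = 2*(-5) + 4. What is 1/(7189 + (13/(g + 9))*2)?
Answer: 3/21593 ≈ 0.00013893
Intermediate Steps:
g = -6 (g = -10 + 4 = -6)
1/(7189 + (13/(g + 9))*2) = 1/(7189 + (13/(-6 + 9))*2) = 1/(7189 + (13/3)*2) = 1/(7189 + 26/3) = 1/(21593/3) = 3/21593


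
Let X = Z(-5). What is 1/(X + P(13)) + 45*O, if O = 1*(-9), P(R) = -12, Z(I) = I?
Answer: -6886/17 ≈ -405.06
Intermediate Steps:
X = -5
O = -9
1/(X + P(13)) + 45*O = 1/(-5 - 12) + 45*(-9) = 1/(-17) - 405 = -1/17 - 405 = -6886/17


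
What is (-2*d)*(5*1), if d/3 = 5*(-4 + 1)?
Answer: 450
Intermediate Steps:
d = -45 (d = 3*(5*(-4 + 1)) = 3*(5*(-3)) = 3*(-15) = -45)
(-2*d)*(5*1) = (-2*(-45))*(5*1) = 90*5 = 450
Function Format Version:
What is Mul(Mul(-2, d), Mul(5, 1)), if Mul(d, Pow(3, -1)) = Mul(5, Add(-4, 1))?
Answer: 450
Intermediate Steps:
d = -45 (d = Mul(3, Mul(5, Add(-4, 1))) = Mul(3, Mul(5, -3)) = Mul(3, -15) = -45)
Mul(Mul(-2, d), Mul(5, 1)) = Mul(Mul(-2, -45), Mul(5, 1)) = Mul(90, 5) = 450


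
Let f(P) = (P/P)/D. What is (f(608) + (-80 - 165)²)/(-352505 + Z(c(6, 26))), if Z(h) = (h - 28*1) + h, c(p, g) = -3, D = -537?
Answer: -32233424/189313443 ≈ -0.17026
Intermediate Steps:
f(P) = -1/537 (f(P) = (P/P)/(-537) = 1*(-1/537) = -1/537)
Z(h) = -28 + 2*h (Z(h) = (h - 28) + h = (-28 + h) + h = -28 + 2*h)
(f(608) + (-80 - 165)²)/(-352505 + Z(c(6, 26))) = (-1/537 + (-80 - 165)²)/(-352505 + (-28 + 2*(-3))) = (-1/537 + (-245)²)/(-352505 + (-28 - 6)) = (-1/537 + 60025)/(-352505 - 34) = (32233424/537)/(-352539) = (32233424/537)*(-1/352539) = -32233424/189313443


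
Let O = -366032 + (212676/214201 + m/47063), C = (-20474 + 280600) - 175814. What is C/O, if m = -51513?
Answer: -849944353490856/3689948263756741 ≈ -0.23034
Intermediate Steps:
C = 84312 (C = 260126 - 175814 = 84312)
O = -3689948263756741/10080941663 (O = -366032 + (212676/214201 - 51513/47063) = -366032 - 1024965525/10080941663 = -3689948263756741/10080941663 ≈ -3.6603e+5)
C/O = 84312/(-3689948263756741/10080941663) = 84312*(-10080941663/3689948263756741) = -849944353490856/3689948263756741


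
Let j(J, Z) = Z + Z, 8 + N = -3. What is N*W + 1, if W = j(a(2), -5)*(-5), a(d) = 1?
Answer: -549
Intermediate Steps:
N = -11 (N = -8 - 3 = -11)
j(J, Z) = 2*Z
W = 50 (W = (2*(-5))*(-5) = -10*(-5) = 50)
N*W + 1 = -11*50 + 1 = -550 + 1 = -549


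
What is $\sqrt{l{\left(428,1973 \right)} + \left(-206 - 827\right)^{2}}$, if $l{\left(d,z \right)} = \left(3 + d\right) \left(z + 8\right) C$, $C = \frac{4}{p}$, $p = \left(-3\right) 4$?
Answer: $\frac{8 \sqrt{110037}}{3} \approx 884.58$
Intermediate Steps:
$p = -12$
$C = - \frac{1}{3}$ ($C = \frac{4}{-12} = 4 \left(- \frac{1}{12}\right) = - \frac{1}{3} \approx -0.33333$)
$l{\left(d,z \right)} = - \frac{\left(3 + d\right) \left(8 + z\right)}{3}$ ($l{\left(d,z \right)} = \left(3 + d\right) \left(z + 8\right) \left(- \frac{1}{3}\right) = \left(3 + d\right) \left(8 + z\right) \left(- \frac{1}{3}\right) = - \frac{\left(3 + d\right) \left(8 + z\right)}{3}$)
$\sqrt{l{\left(428,1973 \right)} + \left(-206 - 827\right)^{2}} = \sqrt{\left(-8 - 1973 - \frac{3424}{3} - \frac{428}{3} \cdot 1973\right) + \left(-206 - 827\right)^{2}} = \sqrt{\left(-8 - 1973 - \frac{3424}{3} - \frac{844444}{3}\right) + \left(-206 - 827\right)^{2}} = \sqrt{- \frac{853811}{3} + \left(-1033\right)^{2}} = \sqrt{- \frac{853811}{3} + 1067089} = \sqrt{\frac{2347456}{3}} = \frac{8 \sqrt{110037}}{3}$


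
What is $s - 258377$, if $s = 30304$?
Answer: $-228073$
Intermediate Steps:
$s - 258377 = 30304 - 258377 = -228073$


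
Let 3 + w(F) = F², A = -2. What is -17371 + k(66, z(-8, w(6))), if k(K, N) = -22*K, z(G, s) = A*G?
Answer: -18823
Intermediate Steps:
w(F) = -3 + F²
z(G, s) = -2*G
-17371 + k(66, z(-8, w(6))) = -17371 - 22*66 = -17371 - 1452 = -18823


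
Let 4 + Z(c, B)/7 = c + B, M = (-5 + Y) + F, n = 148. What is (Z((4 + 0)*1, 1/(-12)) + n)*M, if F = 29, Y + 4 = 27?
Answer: 83143/12 ≈ 6928.6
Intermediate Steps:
Y = 23 (Y = -4 + 27 = 23)
M = 47 (M = (-5 + 23) + 29 = 18 + 29 = 47)
Z(c, B) = -28 + 7*B + 7*c (Z(c, B) = -28 + 7*(c + B) = -28 + 7*(B + c) = -28 + (7*B + 7*c) = -28 + 7*B + 7*c)
(Z((4 + 0)*1, 1/(-12)) + n)*M = ((-28 + 7/(-12) + 7*((4 + 0)*1)) + 148)*47 = ((-28 + 7*(-1/12) + 7*(4*1)) + 148)*47 = ((-28 - 7/12 + 7*4) + 148)*47 = ((-28 - 7/12 + 28) + 148)*47 = (-7/12 + 148)*47 = (1769/12)*47 = 83143/12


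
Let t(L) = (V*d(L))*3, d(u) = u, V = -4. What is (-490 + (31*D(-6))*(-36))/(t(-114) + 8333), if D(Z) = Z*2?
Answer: 12902/9701 ≈ 1.3300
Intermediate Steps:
D(Z) = 2*Z
t(L) = -12*L (t(L) = -4*L*3 = -12*L)
(-490 + (31*D(-6))*(-36))/(t(-114) + 8333) = (-490 + (31*(2*(-6)))*(-36))/(-12*(-114) + 8333) = (-490 + (31*(-12))*(-36))/(1368 + 8333) = (-490 - 372*(-36))/9701 = (-490 + 13392)*(1/9701) = 12902*(1/9701) = 12902/9701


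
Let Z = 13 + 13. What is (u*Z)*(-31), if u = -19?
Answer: 15314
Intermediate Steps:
Z = 26
(u*Z)*(-31) = -19*26*(-31) = -494*(-31) = 15314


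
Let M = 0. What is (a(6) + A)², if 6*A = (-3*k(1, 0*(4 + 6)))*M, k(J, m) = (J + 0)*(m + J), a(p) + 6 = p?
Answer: 0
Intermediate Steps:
a(p) = -6 + p
k(J, m) = J*(J + m)
A = 0 (A = (-3*(1 + 0*(4 + 6))*0)/6 = (-3*(1 + 0*10)*0)/6 = (-3*(1 + 0)*0)/6 = (-3*0)/6 = (⅙)*0 = 0)
(a(6) + A)² = ((-6 + 6) + 0)² = (0 + 0)² = 0² = 0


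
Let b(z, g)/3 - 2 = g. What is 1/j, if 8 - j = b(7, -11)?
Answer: 1/35 ≈ 0.028571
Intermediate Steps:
b(z, g) = 6 + 3*g
j = 35 (j = 8 - (6 + 3*(-11)) = 8 - (6 - 33) = 8 - 1*(-27) = 8 + 27 = 35)
1/j = 1/35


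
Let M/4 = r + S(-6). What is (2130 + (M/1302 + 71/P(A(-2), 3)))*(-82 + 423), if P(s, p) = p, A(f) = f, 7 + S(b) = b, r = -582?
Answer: 733777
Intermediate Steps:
S(b) = -7 + b
M = -2380 (M = 4*(-582 + (-7 - 6)) = 4*(-582 - 13) = 4*(-595) = -2380)
(2130 + (M/1302 + 71/P(A(-2), 3)))*(-82 + 423) = (2130 + (-2380/1302 + 71/3))*(-82 + 423) = (2130 + (-2380*1/1302 + 71*(⅓)))*341 = (2130 + (-170/93 + 71/3))*341 = (2130 + 677/31)*341 = (66707/31)*341 = 733777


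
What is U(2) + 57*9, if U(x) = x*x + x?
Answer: 519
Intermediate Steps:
U(x) = x + x**2 (U(x) = x**2 + x = x + x**2)
U(2) + 57*9 = 2*(1 + 2) + 57*9 = 2*3 + 513 = 6 + 513 = 519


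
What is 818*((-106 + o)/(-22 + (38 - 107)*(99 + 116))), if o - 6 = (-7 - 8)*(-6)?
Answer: 8180/14857 ≈ 0.55058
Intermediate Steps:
o = 96 (o = 6 + (-7 - 8)*(-6) = 6 - 15*(-6) = 6 + 90 = 96)
818*((-106 + o)/(-22 + (38 - 107)*(99 + 116))) = 818*((-106 + 96)/(-22 + (38 - 107)*(99 + 116))) = 818*(-10/(-22 - 69*215)) = 818*(-10/(-22 - 14835)) = 818*(-10/(-14857)) = 818*(-10*(-1/14857)) = 818*(10/14857) = 8180/14857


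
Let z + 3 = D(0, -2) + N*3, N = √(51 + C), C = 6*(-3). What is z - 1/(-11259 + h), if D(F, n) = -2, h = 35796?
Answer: -122686/24537 + 3*√33 ≈ 12.234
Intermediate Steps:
C = -18
N = √33 (N = √(51 - 18) = √33 ≈ 5.7446)
z = -5 + 3*√33 (z = -3 + (-2 + √33*3) = -3 + (-2 + 3*√33) = -5 + 3*√33 ≈ 12.234)
z - 1/(-11259 + h) = (-5 + 3*√33) - 1/(-11259 + 35796) = (-5 + 3*√33) - 1/24537 = -122686/24537 + 3*√33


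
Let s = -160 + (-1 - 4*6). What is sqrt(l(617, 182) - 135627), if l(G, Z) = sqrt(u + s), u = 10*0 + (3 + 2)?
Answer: sqrt(-135627 + 6*I*sqrt(5)) ≈ 0.018 + 368.28*I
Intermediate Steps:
s = -185 (s = -160 + (-1 - 24) = -160 - 25 = -185)
u = 5 (u = 0 + 5 = 5)
l(G, Z) = 6*I*sqrt(5) (l(G, Z) = sqrt(5 - 185) = sqrt(-180) = 6*I*sqrt(5))
sqrt(l(617, 182) - 135627) = sqrt(6*I*sqrt(5) - 135627) = sqrt(-135627 + 6*I*sqrt(5))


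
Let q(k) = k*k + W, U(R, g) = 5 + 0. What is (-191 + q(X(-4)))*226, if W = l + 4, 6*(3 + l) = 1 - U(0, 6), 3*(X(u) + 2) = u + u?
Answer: -343520/9 ≈ -38169.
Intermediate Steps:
U(R, g) = 5
X(u) = -2 + 2*u/3 (X(u) = -2 + (u + u)/3 = -2 + (2*u)/3 = -2 + 2*u/3)
l = -11/3 (l = -3 + (1 - 1*5)/6 = -3 + (1 - 5)/6 = -3 + (⅙)*(-4) = -3 - ⅔ = -11/3 ≈ -3.6667)
W = ⅓ (W = -11/3 + 4 = ⅓ ≈ 0.33333)
q(k) = ⅓ + k² (q(k) = k*k + ⅓ = k² + ⅓ = ⅓ + k²)
(-191 + q(X(-4)))*226 = (-191 + (⅓ + (-2 + (⅔)*(-4))²))*226 = (-191 + (⅓ + (-2 - 8/3)²))*226 = (-191 + (⅓ + (-14/3)²))*226 = (-191 + (⅓ + 196/9))*226 = (-191 + 199/9)*226 = -1520/9*226 = -343520/9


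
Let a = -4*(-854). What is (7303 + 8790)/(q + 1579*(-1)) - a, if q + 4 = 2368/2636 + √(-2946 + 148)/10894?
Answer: -221000625742814866089134/64503659295709997569 - 38068451872451*I*√2798/64503659295709997569 ≈ -3426.2 - 3.1218e-5*I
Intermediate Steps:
a = 3416
q = -2044/659 + I*√2798/10894 (q = -4 + (2368/2636 + √(-2946 + 148)/10894) = -4 + (2368*(1/2636) + √(-2798)*(1/10894)) = -4 + (592/659 + (I*√2798)*(1/10894)) = -4 + (592/659 + I*√2798/10894) = -2044/659 + I*√2798/10894 ≈ -3.1017 + 0.0048555*I)
(7303 + 8790)/(q + 1579*(-1)) - a = (7303 + 8790)/((-2044/659 + I*√2798/10894) + 1579*(-1)) - 1*3416 = 16093/((-2044/659 + I*√2798/10894) - 1579) - 3416 = 16093/(-1042605/659 + I*√2798/10894) - 3416 = -3416 + 16093/(-1042605/659 + I*√2798/10894)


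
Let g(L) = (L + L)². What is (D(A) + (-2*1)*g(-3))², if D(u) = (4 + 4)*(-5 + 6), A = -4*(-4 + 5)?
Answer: 4096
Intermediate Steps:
g(L) = 4*L² (g(L) = (2*L)² = 4*L²)
A = -4 (A = -4*1 = -4)
D(u) = 8 (D(u) = 8*1 = 8)
(D(A) + (-2*1)*g(-3))² = (8 + (-2*1)*(4*(-3)²))² = (8 - 8*9)² = (8 - 2*36)² = (8 - 72)² = (-64)² = 4096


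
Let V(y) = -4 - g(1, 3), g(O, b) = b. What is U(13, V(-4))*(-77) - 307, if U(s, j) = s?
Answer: -1308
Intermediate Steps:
V(y) = -7 (V(y) = -4 - 1*3 = -4 - 3 = -7)
U(13, V(-4))*(-77) - 307 = 13*(-77) - 307 = -1001 - 307 = -1308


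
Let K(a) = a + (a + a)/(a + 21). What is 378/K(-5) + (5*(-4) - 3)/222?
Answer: -74707/1110 ≈ -67.304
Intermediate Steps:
K(a) = a + 2*a/(21 + a) (K(a) = a + (2*a)/(21 + a) = a + 2*a/(21 + a))
378/K(-5) + (5*(-4) - 3)/222 = 378/((-5*(23 - 5)/(21 - 5))) + (5*(-4) - 3)/222 = 378/((-5*18/16)) + (-20 - 3)*(1/222) = 378/((-5*1/16*18)) - 23*1/222 = 378/(-45/8) - 23/222 = 378*(-8/45) - 23/222 = -336/5 - 23/222 = -74707/1110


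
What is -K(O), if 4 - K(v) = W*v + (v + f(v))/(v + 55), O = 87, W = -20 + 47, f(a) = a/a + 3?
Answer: 333081/142 ≈ 2345.6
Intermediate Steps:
f(a) = 4 (f(a) = 1 + 3 = 4)
W = 27
K(v) = 4 - 27*v - (4 + v)/(55 + v) (K(v) = 4 - (27*v + (v + 4)/(v + 55)) = 4 - (27*v + (4 + v)/(55 + v)) = 4 + (-27*v - (4 + v)/(55 + v)) = 4 - 27*v - (4 + v)/(55 + v))
-K(O) = -3*(72 - 494*87 - 9*87**2)/(55 + 87) = -3*(72 - 42978 - 9*7569)/142 = -3*(72 - 42978 - 68121)/142 = -3*(-111027)/142 = -1*(-333081/142) = 333081/142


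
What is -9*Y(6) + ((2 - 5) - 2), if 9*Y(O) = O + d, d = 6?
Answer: -17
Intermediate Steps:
Y(O) = ⅔ + O/9 (Y(O) = (O + 6)/9 = (6 + O)/9 = ⅔ + O/9)
-9*Y(6) + ((2 - 5) - 2) = -9*(⅔ + (⅑)*6) + ((2 - 5) - 2) = -9*(⅔ + ⅔) + (-3 - 2) = -9*4/3 - 5 = -12 - 5 = -17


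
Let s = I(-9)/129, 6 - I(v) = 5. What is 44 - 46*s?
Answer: 5630/129 ≈ 43.643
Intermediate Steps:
I(v) = 1 (I(v) = 6 - 1*5 = 6 - 5 = 1)
s = 1/129 ≈ 0.0077519
44 - 46*s = 44 - 46*1/129 = 44 - 46/129 = 5630/129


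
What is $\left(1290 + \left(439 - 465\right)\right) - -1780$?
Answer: $3044$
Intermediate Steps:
$\left(1290 + \left(439 - 465\right)\right) - -1780 = \left(1290 + \left(439 - 465\right)\right) + 1780 = \left(1290 - 26\right) + 1780 = 1264 + 1780 = 3044$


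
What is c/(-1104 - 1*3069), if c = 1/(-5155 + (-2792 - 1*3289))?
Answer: 1/46887828 ≈ 2.1328e-8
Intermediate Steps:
c = -1/11236 (c = 1/(-5155 + (-2792 - 3289)) = 1/(-5155 - 6081) = 1/(-11236) = -1/11236 ≈ -8.9000e-5)
c/(-1104 - 1*3069) = -1/(11236*(-1104 - 1*3069)) = -1/(11236*(-1104 - 3069)) = -1/11236/(-4173) = -1/11236*(-1/4173) = 1/46887828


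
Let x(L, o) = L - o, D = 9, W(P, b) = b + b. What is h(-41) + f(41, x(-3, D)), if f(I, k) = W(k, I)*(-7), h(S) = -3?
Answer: -577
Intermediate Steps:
W(P, b) = 2*b
f(I, k) = -14*I (f(I, k) = (2*I)*(-7) = -14*I)
h(-41) + f(41, x(-3, D)) = -3 - 14*41 = -3 - 574 = -577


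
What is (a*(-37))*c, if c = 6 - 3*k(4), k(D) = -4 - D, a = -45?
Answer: 49950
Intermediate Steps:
c = 30 (c = 6 - 3*(-4 - 1*4) = 6 - 3*(-4 - 4) = 6 - 3*(-8) = 6 + 24 = 30)
(a*(-37))*c = -45*(-37)*30 = 1665*30 = 49950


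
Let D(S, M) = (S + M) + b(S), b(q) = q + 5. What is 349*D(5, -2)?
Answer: 4537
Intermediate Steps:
b(q) = 5 + q
D(S, M) = 5 + M + 2*S (D(S, M) = (S + M) + (5 + S) = (M + S) + (5 + S) = 5 + M + 2*S)
349*D(5, -2) = 349*(5 - 2 + 2*5) = 349*(5 - 2 + 10) = 349*13 = 4537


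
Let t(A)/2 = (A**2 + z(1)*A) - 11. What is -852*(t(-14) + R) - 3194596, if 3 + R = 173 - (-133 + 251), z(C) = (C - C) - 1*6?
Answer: -3697276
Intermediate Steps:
z(C) = -6 (z(C) = 0 - 6 = -6)
R = 52 (R = -3 + (173 - (-133 + 251)) = -3 + (173 - 1*118) = -3 + (173 - 118) = -3 + 55 = 52)
t(A) = -22 - 12*A + 2*A**2 (t(A) = 2*((A**2 - 6*A) - 11) = 2*(-11 + A**2 - 6*A) = -22 - 12*A + 2*A**2)
-852*(t(-14) + R) - 3194596 = -852*((-22 - 12*(-14) + 2*(-14)**2) + 52) - 3194596 = -852*((-22 + 168 + 2*196) + 52) - 3194596 = -852*((-22 + 168 + 392) + 52) - 3194596 = -852*(538 + 52) - 3194596 = -852*590 - 3194596 = -502680 - 3194596 = -3697276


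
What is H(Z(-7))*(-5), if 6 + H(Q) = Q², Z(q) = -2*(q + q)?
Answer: -3890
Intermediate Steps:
Z(q) = -4*q
H(Q) = -6 + Q²
H(Z(-7))*(-5) = (-6 + (-4*(-7))²)*(-5) = (-6 + 28²)*(-5) = (-6 + 784)*(-5) = 778*(-5) = -3890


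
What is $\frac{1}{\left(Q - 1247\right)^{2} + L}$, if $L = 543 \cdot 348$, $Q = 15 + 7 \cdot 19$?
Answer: $\frac{1}{1396765} \approx 7.1594 \cdot 10^{-7}$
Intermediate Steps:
$Q = 148$ ($Q = 15 + 133 = 148$)
$L = 188964$
$\frac{1}{\left(Q - 1247\right)^{2} + L} = \frac{1}{\left(148 - 1247\right)^{2} + 188964} = \frac{1}{\left(-1099\right)^{2} + 188964} = \frac{1}{1207801 + 188964} = \frac{1}{1396765}$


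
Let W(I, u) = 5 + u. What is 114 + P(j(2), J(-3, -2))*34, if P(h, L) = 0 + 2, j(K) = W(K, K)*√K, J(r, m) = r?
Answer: 182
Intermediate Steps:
j(K) = √K*(5 + K) (j(K) = (5 + K)*√K = √K*(5 + K))
P(h, L) = 2
114 + P(j(2), J(-3, -2))*34 = 114 + 2*34 = 114 + 68 = 182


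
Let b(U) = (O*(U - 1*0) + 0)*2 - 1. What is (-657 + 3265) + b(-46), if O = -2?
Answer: 2791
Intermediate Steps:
b(U) = -1 - 4*U (b(U) = (-2*(U - 1*0) + 0)*2 - 1 = (-2*(U + 0) + 0)*2 - 1 = (-2*U + 0)*2 - 1 = -2*U*2 - 1 = -4*U - 1 = -1 - 4*U)
(-657 + 3265) + b(-46) = (-657 + 3265) + (-1 - 4*(-46)) = 2608 + (-1 + 184) = 2608 + 183 = 2791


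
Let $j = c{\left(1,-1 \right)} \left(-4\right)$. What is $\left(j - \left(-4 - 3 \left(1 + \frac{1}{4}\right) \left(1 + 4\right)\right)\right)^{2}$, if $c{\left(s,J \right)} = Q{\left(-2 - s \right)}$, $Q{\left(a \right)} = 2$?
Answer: $\frac{3481}{16} \approx 217.56$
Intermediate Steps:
$c{\left(s,J \right)} = 2$
$j = -8$ ($j = 2 \left(-4\right) = -8$)
$\left(j - \left(-4 - 3 \left(1 + \frac{1}{4}\right) \left(1 + 4\right)\right)\right)^{2} = \left(-8 - \left(-4 - 3 \left(1 + \frac{1}{4}\right) \left(1 + 4\right)\right)\right)^{2} = \left(-8 + \left(3 \left(1 + \frac{1}{4}\right) 5 + 4\right)\right)^{2} = \left(-8 + \left(3 \cdot \frac{5}{4} \cdot 5 + 4\right)\right)^{2} = \left(-8 + \left(3 \cdot \frac{25}{4} + 4\right)\right)^{2} = \left(-8 + \left(\frac{75}{4} + 4\right)\right)^{2} = \left(-8 + \frac{91}{4}\right)^{2} = \left(\frac{59}{4}\right)^{2} = \frac{3481}{16}$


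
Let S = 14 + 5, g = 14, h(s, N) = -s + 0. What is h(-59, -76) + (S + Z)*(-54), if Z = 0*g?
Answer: -967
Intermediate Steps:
h(s, N) = -s
S = 19
Z = 0 (Z = 0*14 = 0)
h(-59, -76) + (S + Z)*(-54) = -1*(-59) + (19 + 0)*(-54) = 59 + 19*(-54) = 59 - 1026 = -967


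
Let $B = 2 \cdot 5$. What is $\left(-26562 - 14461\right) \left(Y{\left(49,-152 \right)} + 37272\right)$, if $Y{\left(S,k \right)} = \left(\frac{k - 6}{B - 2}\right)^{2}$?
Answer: $- \frac{24720172639}{16} \approx -1.545 \cdot 10^{9}$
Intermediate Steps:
$B = 10$
$Y{\left(S,k \right)} = \left(- \frac{3}{4} + \frac{k}{8}\right)^{2}$ ($Y{\left(S,k \right)} = \left(\frac{k - 6}{10 - 2}\right)^{2} = \left(\frac{-6 + k}{8}\right)^{2} = \left(\left(-6 + k\right) \frac{1}{8}\right)^{2} = \left(- \frac{3}{4} + \frac{k}{8}\right)^{2}$)
$\left(-26562 - 14461\right) \left(Y{\left(49,-152 \right)} + 37272\right) = \left(-26562 - 14461\right) \left(\frac{\left(-6 - 152\right)^{2}}{64} + 37272\right) = - 41023 \left(\frac{\left(-158\right)^{2}}{64} + 37272\right) = - 41023 \left(\frac{1}{64} \cdot 24964 + 37272\right) = - 41023 \left(\frac{6241}{16} + 37272\right) = \left(-41023\right) \frac{602593}{16} = - \frac{24720172639}{16}$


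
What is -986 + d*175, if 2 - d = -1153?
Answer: 201139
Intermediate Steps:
d = 1155 (d = 2 - 1*(-1153) = 2 + 1153 = 1155)
-986 + d*175 = -986 + 1155*175 = -986 + 202125 = 201139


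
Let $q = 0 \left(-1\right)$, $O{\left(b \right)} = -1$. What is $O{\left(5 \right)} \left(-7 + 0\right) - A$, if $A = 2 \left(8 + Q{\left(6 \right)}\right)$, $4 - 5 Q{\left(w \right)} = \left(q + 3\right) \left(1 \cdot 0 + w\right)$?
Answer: $- \frac{17}{5} \approx -3.4$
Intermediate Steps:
$q = 0$
$Q{\left(w \right)} = \frac{4}{5} - \frac{3 w}{5}$ ($Q{\left(w \right)} = \frac{4}{5} - \frac{\left(0 + 3\right) \left(1 \cdot 0 + w\right)}{5} = \frac{4}{5} - \frac{3 \left(0 + w\right)}{5} = \frac{4}{5} - \frac{3 w}{5}$)
$A = \frac{52}{5}$ ($A = 2 \left(8 + \left(\frac{4}{5} - \frac{18}{5}\right)\right) = 2 \left(8 - \frac{14}{5}\right) = 2 \cdot \frac{26}{5} = \frac{52}{5} \approx 10.4$)
$O{\left(5 \right)} \left(-7 + 0\right) - A = - (-7 + 0) - \frac{52}{5} = \left(-1\right) \left(-7\right) - \frac{52}{5} = 7 - \frac{52}{5} = - \frac{17}{5}$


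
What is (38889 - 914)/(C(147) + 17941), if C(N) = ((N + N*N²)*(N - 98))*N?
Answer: 5425/3268795993 ≈ 1.6596e-6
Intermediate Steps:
C(N) = N*(-98 + N)*(N + N³) (C(N) = ((N + N³)*(-98 + N))*N = ((-98 + N)*(N + N³))*N = N*(-98 + N)*(N + N³))
(38889 - 914)/(C(147) + 17941) = (38889 - 914)/(147²*(-98 + 147 + 147³ - 98*147²) + 17941) = 37975/(21609*(-98 + 147 + 3176523 - 98*21609) + 17941) = 37975/(21609*(-98 + 147 + 3176523 - 2117682) + 17941) = 37975/(21609*1058890 + 17941) = 37975/(22881554010 + 17941) = 37975/22881571951 = 37975*(1/22881571951) = 5425/3268795993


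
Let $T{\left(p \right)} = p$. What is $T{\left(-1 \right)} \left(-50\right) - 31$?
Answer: $19$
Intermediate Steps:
$T{\left(-1 \right)} \left(-50\right) - 31 = \left(-1\right) \left(-50\right) - 31 = 50 - 31 = 19$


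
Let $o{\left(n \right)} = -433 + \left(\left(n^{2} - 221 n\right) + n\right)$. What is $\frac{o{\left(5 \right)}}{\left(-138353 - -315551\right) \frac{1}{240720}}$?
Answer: $- \frac{60500960}{29533} \approx -2048.6$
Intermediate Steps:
$o{\left(n \right)} = -433 + n^{2} - 220 n$ ($o{\left(n \right)} = -433 + \left(n^{2} - 220 n\right) = -433 + n^{2} - 220 n$)
$\frac{o{\left(5 \right)}}{\left(-138353 - -315551\right) \frac{1}{240720}} = \frac{-433 + 5^{2} - 1100}{\left(-138353 - -315551\right) \frac{1}{240720}} = \frac{-433 + 25 - 1100}{\left(-138353 + 315551\right) \frac{1}{240720}} = - \frac{1508}{177198 \cdot \frac{1}{240720}} = - \frac{1508}{\frac{29533}{40120}} = \left(-1508\right) \frac{40120}{29533} = - \frac{60500960}{29533}$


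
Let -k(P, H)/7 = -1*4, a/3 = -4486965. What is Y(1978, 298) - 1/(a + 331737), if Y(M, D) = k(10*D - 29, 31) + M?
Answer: 26337090949/13129158 ≈ 2006.0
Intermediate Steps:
a = -13460895 (a = 3*(-4486965) = -13460895)
k(P, H) = 28 (k(P, H) = -(-7)*4 = -7*(-4) = 28)
Y(M, D) = 28 + M
Y(1978, 298) - 1/(a + 331737) = (28 + 1978) - 1/(-13460895 + 331737) = 2006 - 1/(-13129158) = 2006 - 1*(-1/13129158) = 2006 + 1/13129158 = 26337090949/13129158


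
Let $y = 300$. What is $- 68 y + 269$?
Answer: $-20131$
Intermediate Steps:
$- 68 y + 269 = \left(-68\right) 300 + 269 = -20400 + 269 = -20131$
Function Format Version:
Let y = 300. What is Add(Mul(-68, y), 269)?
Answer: -20131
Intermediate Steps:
Add(Mul(-68, y), 269) = Add(Mul(-68, 300), 269) = Add(-20400, 269) = -20131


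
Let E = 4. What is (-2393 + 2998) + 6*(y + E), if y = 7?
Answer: 671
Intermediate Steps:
(-2393 + 2998) + 6*(y + E) = (-2393 + 2998) + 6*(7 + 4) = 605 + 6*11 = 605 + 66 = 671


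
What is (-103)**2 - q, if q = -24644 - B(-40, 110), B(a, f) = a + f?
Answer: 35323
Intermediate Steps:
q = -24714 (q = -24644 - (-40 + 110) = -24644 - 1*70 = -24644 - 70 = -24714)
(-103)**2 - q = (-103)**2 - 1*(-24714) = 10609 + 24714 = 35323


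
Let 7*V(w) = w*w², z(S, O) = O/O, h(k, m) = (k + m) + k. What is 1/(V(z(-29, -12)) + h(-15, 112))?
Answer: 7/575 ≈ 0.012174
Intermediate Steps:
h(k, m) = m + 2*k
z(S, O) = 1
V(w) = w³/7 (V(w) = (w*w²)/7 = w³/7)
1/(V(z(-29, -12)) + h(-15, 112)) = 1/((⅐)*1³ + (112 + 2*(-15))) = 1/((⅐)*1 + (112 - 30)) = 1/(⅐ + 82) = 1/(575/7) = 7/575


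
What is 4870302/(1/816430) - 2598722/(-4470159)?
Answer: 17774517383962034462/4470159 ≈ 3.9763e+12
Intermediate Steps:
4870302/(1/816430) - 2598722/(-4470159) = 4870302/(1/816430) - 2598722*(-1/4470159) = 4870302*816430 + 2598722/4470159 = 3976260661860 + 2598722/4470159 = 17774517383962034462/4470159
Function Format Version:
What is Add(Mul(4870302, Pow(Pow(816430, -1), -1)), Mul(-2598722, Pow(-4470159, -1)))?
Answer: Rational(17774517383962034462, 4470159) ≈ 3.9763e+12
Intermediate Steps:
Add(Mul(4870302, Pow(Pow(816430, -1), -1)), Mul(-2598722, Pow(-4470159, -1))) = Add(Mul(4870302, Pow(Rational(1, 816430), -1)), Mul(-2598722, Rational(-1, 4470159))) = Add(Mul(4870302, 816430), Rational(2598722, 4470159)) = Add(3976260661860, Rational(2598722, 4470159)) = Rational(17774517383962034462, 4470159)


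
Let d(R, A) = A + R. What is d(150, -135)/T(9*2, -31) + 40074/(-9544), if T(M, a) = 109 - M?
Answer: -1751787/434252 ≈ -4.0340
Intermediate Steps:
d(150, -135)/T(9*2, -31) + 40074/(-9544) = (-135 + 150)/(109 - 9*2) + 40074/(-9544) = 15/(109 - 1*18) + 40074*(-1/9544) = 15/(109 - 18) - 20037/4772 = 15/91 - 20037/4772 = -1751787/434252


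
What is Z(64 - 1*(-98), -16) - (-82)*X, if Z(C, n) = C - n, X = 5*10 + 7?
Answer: 4852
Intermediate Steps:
X = 57 (X = 50 + 7 = 57)
Z(64 - 1*(-98), -16) - (-82)*X = ((64 - 1*(-98)) - 1*(-16)) - (-82)*57 = ((64 + 98) + 16) - 1*(-4674) = (162 + 16) + 4674 = 178 + 4674 = 4852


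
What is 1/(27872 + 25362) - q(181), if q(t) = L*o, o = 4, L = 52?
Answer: -11072671/53234 ≈ -208.00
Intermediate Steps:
q(t) = 208 (q(t) = 52*4 = 208)
1/(27872 + 25362) - q(181) = 1/(27872 + 25362) - 1*208 = 1/53234 - 208 = -11072671/53234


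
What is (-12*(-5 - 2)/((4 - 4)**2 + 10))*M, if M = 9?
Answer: 378/5 ≈ 75.600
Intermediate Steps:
(-12*(-5 - 2)/((4 - 4)**2 + 10))*M = -12*(-5 - 2)/((4 - 4)**2 + 10)*9 = -(-84)/(0**2 + 10)*9 = -(-84)/(0 + 10)*9 = -(-84)/10*9 = -12*(-7/10)*9 = (42/5)*9 = 378/5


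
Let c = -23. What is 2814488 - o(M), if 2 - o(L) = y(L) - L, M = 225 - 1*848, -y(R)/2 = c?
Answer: 2815155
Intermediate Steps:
y(R) = 46 (y(R) = -2*(-23) = 46)
M = -623 (M = 225 - 848 = -623)
o(L) = -44 + L (o(L) = 2 - (46 - L) = 2 + (-46 + L) = -44 + L)
2814488 - o(M) = 2814488 - (-44 - 623) = 2814488 - 1*(-667) = 2814488 + 667 = 2815155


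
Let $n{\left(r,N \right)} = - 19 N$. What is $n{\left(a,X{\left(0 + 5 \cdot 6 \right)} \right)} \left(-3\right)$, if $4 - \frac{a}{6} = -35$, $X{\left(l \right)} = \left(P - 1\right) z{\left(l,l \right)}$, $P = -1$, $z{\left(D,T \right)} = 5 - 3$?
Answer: $-228$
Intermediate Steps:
$z{\left(D,T \right)} = 2$ ($z{\left(D,T \right)} = 5 - 3 = 2$)
$X{\left(l \right)} = -4$ ($X{\left(l \right)} = \left(-1 - 1\right) 2 = \left(-2\right) 2 = -4$)
$a = 234$ ($a = 24 - -210 = 24 + 210 = 234$)
$n{\left(a,X{\left(0 + 5 \cdot 6 \right)} \right)} \left(-3\right) = \left(-19\right) \left(-4\right) \left(-3\right) = 76 \left(-3\right) = -228$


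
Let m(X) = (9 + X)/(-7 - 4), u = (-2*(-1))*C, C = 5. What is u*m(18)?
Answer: -270/11 ≈ -24.545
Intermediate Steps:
u = 10 (u = -2*(-1)*5 = 2*5 = 10)
m(X) = -9/11 - X/11 (m(X) = (9 + X)/(-11) = (9 + X)*(-1/11) = -9/11 - X/11)
u*m(18) = 10*(-9/11 - 1/11*18) = 10*(-9/11 - 18/11) = 10*(-27/11) = -270/11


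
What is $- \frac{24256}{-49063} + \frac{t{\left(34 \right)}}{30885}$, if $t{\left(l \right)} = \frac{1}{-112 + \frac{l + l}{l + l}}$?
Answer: $\frac{83155219097}{168199493805} \approx 0.49438$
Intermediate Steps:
$t{\left(l \right)} = - \frac{1}{111}$ ($t{\left(l \right)} = \frac{1}{-112 + \frac{2 l}{2 l}} = \frac{1}{-112 + 2 l \frac{1}{2 l}} = \frac{1}{-112 + 1} = \frac{1}{-111} = - \frac{1}{111}$)
$- \frac{24256}{-49063} + \frac{t{\left(34 \right)}}{30885} = - \frac{24256}{-49063} - \frac{1}{111 \cdot 30885} = \left(-24256\right) \left(- \frac{1}{49063}\right) - \frac{1}{3428235} = \frac{24256}{49063} - \frac{1}{3428235} = \frac{83155219097}{168199493805}$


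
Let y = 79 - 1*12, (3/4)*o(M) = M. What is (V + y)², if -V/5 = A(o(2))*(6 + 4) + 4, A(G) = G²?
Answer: 7711729/81 ≈ 95207.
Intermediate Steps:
o(M) = 4*M/3
V = -3380/9 (V = -5*(((4/3)*2)²*(6 + 4) + 4) = -5*((8/3)²*10 + 4) = -5*((64/9)*10 + 4) = -5*(640/9 + 4) = -5*676/9 = -3380/9 ≈ -375.56)
y = 67 (y = 79 - 12 = 67)
(V + y)² = (-3380/9 + 67)² = (-2777/9)² = 7711729/81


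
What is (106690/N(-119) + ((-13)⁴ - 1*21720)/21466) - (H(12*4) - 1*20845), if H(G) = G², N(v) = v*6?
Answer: 140943733309/7663362 ≈ 18392.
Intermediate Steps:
N(v) = 6*v
(106690/N(-119) + ((-13)⁴ - 1*21720)/21466) - (H(12*4) - 1*20845) = (106690/((6*(-119))) + ((-13)⁴ - 1*21720)/21466) - ((12*4)² - 1*20845) = (106690/(-714) + (28561 - 21720)*(1/21466)) - (48² - 20845) = (106690*(-1/714) + 6841*(1/21466)) - (2304 - 20845) = (-53345/357 + 6841/21466) - 1*(-18541) = -1142661533/7663362 + 18541 = 140943733309/7663362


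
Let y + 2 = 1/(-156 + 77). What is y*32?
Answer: -5088/79 ≈ -64.405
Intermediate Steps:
y = -159/79 (y = -2 + 1/(-156 + 77) = -2 + 1/(-79) = -2 - 1/79 = -159/79 ≈ -2.0127)
y*32 = -159/79*32 = -5088/79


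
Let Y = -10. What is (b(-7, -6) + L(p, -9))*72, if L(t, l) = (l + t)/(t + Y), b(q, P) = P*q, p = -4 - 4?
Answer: 3092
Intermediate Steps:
p = -8
L(t, l) = (l + t)/(-10 + t) (L(t, l) = (l + t)/(t - 10) = (l + t)/(-10 + t))
(b(-7, -6) + L(p, -9))*72 = (-6*(-7) + (-9 - 8)/(-10 - 8))*72 = (42 - 17/(-18))*72 = (42 - 1/18*(-17))*72 = (42 + 17/18)*72 = (773/18)*72 = 3092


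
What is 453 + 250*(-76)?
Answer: -18547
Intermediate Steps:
453 + 250*(-76) = 453 - 19000 = -18547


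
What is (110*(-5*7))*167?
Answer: -642950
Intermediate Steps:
(110*(-5*7))*167 = (110*(-35))*167 = -3850*167 = -642950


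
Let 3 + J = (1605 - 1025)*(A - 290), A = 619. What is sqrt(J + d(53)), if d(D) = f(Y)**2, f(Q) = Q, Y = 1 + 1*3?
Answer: sqrt(190833) ≈ 436.84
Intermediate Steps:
Y = 4 (Y = 1 + 3 = 4)
J = 190817 (J = -3 + (1605 - 1025)*(619 - 290) = -3 + 580*329 = -3 + 190820 = 190817)
d(D) = 16 (d(D) = 4**2 = 16)
sqrt(J + d(53)) = sqrt(190817 + 16) = sqrt(190833)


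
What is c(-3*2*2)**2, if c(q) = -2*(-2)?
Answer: 16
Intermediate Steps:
c(q) = 4
c(-3*2*2)**2 = 4**2 = 16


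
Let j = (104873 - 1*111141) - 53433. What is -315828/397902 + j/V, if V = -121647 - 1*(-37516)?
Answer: -469296361/5579315527 ≈ -0.084114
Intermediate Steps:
V = -84131 (V = -121647 + 37516 = -84131)
j = -59701 (j = (104873 - 111141) - 53433 = -6268 - 53433 = -59701)
-315828/397902 + j/V = -315828/397902 - 59701/(-84131) = -315828*1/397902 - 59701*(-1/84131) = -52638/66317 + 59701/84131 = -469296361/5579315527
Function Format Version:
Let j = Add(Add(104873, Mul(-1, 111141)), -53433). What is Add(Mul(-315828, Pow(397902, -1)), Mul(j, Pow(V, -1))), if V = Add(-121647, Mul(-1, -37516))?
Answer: Rational(-469296361, 5579315527) ≈ -0.084114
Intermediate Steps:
V = -84131 (V = Add(-121647, 37516) = -84131)
j = -59701 (j = Add(Add(104873, -111141), -53433) = Add(-6268, -53433) = -59701)
Add(Mul(-315828, Pow(397902, -1)), Mul(j, Pow(V, -1))) = Add(Mul(-315828, Pow(397902, -1)), Mul(-59701, Pow(-84131, -1))) = Add(Mul(-315828, Rational(1, 397902)), Mul(-59701, Rational(-1, 84131))) = Add(Rational(-52638, 66317), Rational(59701, 84131)) = Rational(-469296361, 5579315527)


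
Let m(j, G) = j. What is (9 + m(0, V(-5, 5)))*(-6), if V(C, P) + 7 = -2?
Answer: -54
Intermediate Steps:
V(C, P) = -9 (V(C, P) = -7 - 2 = -9)
(9 + m(0, V(-5, 5)))*(-6) = (9 + 0)*(-6) = 9*(-6) = -54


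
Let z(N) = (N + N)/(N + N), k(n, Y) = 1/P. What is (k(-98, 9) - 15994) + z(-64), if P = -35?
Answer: -559756/35 ≈ -15993.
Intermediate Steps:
k(n, Y) = -1/35 (k(n, Y) = 1/(-35) = -1/35)
z(N) = 1 (z(N) = (2*N)/((2*N)) = (2*N)*(1/(2*N)) = 1)
(k(-98, 9) - 15994) + z(-64) = (-1/35 - 15994) + 1 = -559791/35 + 1 = -559756/35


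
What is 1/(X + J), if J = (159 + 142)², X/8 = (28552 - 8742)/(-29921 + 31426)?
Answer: 43/3900371 ≈ 1.1025e-5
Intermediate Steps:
X = 4528/43 (X = 8*((28552 - 8742)/(-29921 + 31426)) = 8*(19810/1505) = 8*(19810*(1/1505)) = 8*(566/43) = 4528/43 ≈ 105.30)
J = 90601 (J = 301² = 90601)
1/(X + J) = 1/(4528/43 + 90601) = 1/(3900371/43) = 43/3900371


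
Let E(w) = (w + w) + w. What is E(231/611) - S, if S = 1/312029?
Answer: 216235486/190649719 ≈ 1.1342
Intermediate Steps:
S = 1/312029 ≈ 3.2048e-6
E(w) = 3*w (E(w) = 2*w + w = 3*w)
E(231/611) - S = 3*(231/611) - 1*1/312029 = 3*(231*(1/611)) - 1/312029 = 3*(231/611) - 1/312029 = 693/611 - 1/312029 = 216235486/190649719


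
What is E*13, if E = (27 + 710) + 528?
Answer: 16445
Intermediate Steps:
E = 1265 (E = 737 + 528 = 1265)
E*13 = 1265*13 = 16445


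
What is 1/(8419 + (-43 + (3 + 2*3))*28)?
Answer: 1/7467 ≈ 0.00013392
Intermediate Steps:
1/(8419 + (-43 + (3 + 2*3))*28) = 1/(8419 + (-43 + (3 + 6))*28) = 1/(8419 + (-43 + 9)*28) = 1/(8419 - 34*28) = 1/(8419 - 952) = 1/7467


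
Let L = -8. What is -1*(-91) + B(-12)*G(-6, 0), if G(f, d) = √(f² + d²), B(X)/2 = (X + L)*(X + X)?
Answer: 5851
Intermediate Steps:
B(X) = 4*X*(-8 + X) (B(X) = 2*((X - 8)*(X + X)) = 2*((-8 + X)*(2*X)) = 2*(2*X*(-8 + X)) = 4*X*(-8 + X))
G(f, d) = √(d² + f²)
-1*(-91) + B(-12)*G(-6, 0) = -1*(-91) + (4*(-12)*(-8 - 12))*√(0² + (-6)²) = 91 + (4*(-12)*(-20))*√(0 + 36) = 91 + 960*√36 = 91 + 960*6 = 91 + 5760 = 5851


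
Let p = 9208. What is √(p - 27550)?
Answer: 3*I*√2038 ≈ 135.43*I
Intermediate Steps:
√(p - 27550) = √(9208 - 27550) = √(-18342) = 3*I*√2038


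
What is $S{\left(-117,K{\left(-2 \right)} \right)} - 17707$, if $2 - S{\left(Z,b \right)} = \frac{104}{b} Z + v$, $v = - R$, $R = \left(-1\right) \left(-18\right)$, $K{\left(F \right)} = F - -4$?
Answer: $-11603$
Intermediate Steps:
$K{\left(F \right)} = 4 + F$ ($K{\left(F \right)} = F + 4 = 4 + F$)
$R = 18$
$v = -18$ ($v = \left(-1\right) 18 = -18$)
$S{\left(Z,b \right)} = 20 - \frac{104 Z}{b}$ ($S{\left(Z,b \right)} = 2 - \left(\frac{104}{b} Z - 18\right) = 2 - \left(\frac{104 Z}{b} - 18\right) = 2 - \left(-18 + \frac{104 Z}{b}\right) = 20 - \frac{104 Z}{b}$)
$S{\left(-117,K{\left(-2 \right)} \right)} - 17707 = \left(20 - - \frac{12168}{4 - 2}\right) - 17707 = \left(20 - - \frac{12168}{2}\right) - 17707 = \left(20 - \left(-12168\right) \frac{1}{2}\right) - 17707 = \left(20 + 6084\right) - 17707 = 6104 - 17707 = -11603$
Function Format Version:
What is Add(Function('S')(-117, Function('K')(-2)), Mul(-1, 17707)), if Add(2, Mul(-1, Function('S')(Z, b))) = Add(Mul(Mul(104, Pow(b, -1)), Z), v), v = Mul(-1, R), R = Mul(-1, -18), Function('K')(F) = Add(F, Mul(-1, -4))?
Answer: -11603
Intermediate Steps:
Function('K')(F) = Add(4, F) (Function('K')(F) = Add(F, 4) = Add(4, F))
R = 18
v = -18 (v = Mul(-1, 18) = -18)
Function('S')(Z, b) = Add(20, Mul(-104, Z, Pow(b, -1))) (Function('S')(Z, b) = Add(2, Mul(-1, Add(Mul(Mul(104, Pow(b, -1)), Z), -18))) = Add(2, Mul(-1, Add(Mul(104, Z, Pow(b, -1)), -18))) = Add(2, Mul(-1, Add(-18, Mul(104, Z, Pow(b, -1))))) = Add(2, Add(18, Mul(-104, Z, Pow(b, -1)))) = Add(20, Mul(-104, Z, Pow(b, -1))))
Add(Function('S')(-117, Function('K')(-2)), Mul(-1, 17707)) = Add(Add(20, Mul(-104, -117, Pow(Add(4, -2), -1))), Mul(-1, 17707)) = Add(Add(20, Mul(-104, -117, Pow(2, -1))), -17707) = Add(Add(20, Mul(-104, -117, Rational(1, 2))), -17707) = Add(Add(20, 6084), -17707) = Add(6104, -17707) = -11603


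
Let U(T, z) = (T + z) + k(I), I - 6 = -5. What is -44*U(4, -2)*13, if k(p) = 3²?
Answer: -6292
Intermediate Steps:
I = 1 (I = 6 - 5 = 1)
k(p) = 9
U(T, z) = 9 + T + z (U(T, z) = (T + z) + 9 = 9 + T + z)
-44*U(4, -2)*13 = -44*(9 + 4 - 2)*13 = -44*11*13 = -484*13 = -6292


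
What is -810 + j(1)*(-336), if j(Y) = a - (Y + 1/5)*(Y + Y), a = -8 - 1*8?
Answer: 26862/5 ≈ 5372.4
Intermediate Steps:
a = -16 (a = -8 - 8 = -16)
j(Y) = -16 - 2*Y*(⅕ + Y) (j(Y) = -16 - (Y + 1/5)*(Y + Y) = -16 - (Y + ⅕)*2*Y = -16 - (⅕ + Y)*2*Y = -16 - 2*Y*(⅕ + Y))
-810 + j(1)*(-336) = -810 + (-16 - 2*1² - ⅖*1)*(-336) = -810 + (-16 - 2*1 - ⅖)*(-336) = -810 + (-16 - 2 - ⅖)*(-336) = -810 - 92/5*(-336) = -810 + 30912/5 = 26862/5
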